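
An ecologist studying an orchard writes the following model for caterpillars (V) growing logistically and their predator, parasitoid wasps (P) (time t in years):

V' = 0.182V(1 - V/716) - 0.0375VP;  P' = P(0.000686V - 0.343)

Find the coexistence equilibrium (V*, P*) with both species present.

From dP/dt = 0 with P > 0: 0.000686V* = 0.343, so V* = 500.
Substitute into dV/dt = 0: 0.182(1 - 500/716) = 0.0375P*.
The bracket is 0.302, giving P* = 0.0549/0.0375 = 1.46.

V* ≈ 500, P* ≈ 1.46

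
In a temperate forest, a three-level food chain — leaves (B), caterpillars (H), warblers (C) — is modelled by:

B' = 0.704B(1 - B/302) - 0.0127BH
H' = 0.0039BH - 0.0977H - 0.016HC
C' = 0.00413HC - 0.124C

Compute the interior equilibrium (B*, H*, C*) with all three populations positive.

From dC/dt = 0: 0.00413H* = 0.124, so H* = 30.
From dB/dt = 0: 0.704(1 - B*/302) = 0.0127·30, giving B* = 302·(1 - 0.542) = 138.
From dH/dt = 0: 0.0039·138 - 0.0977 = 0.016C*, so C* = 0.442/0.016 = 27.6.

B* ≈ 138, H* ≈ 30, C* ≈ 27.6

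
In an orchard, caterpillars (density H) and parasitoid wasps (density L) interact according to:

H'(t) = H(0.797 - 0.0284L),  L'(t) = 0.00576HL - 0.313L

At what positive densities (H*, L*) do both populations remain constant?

Set dL/dt = 0 with L > 0: 0.00576H - 0.313 = 0, so H* = 0.313/0.00576 = 54.3.
Set dH/dt = 0 with H > 0: 0.797 - 0.0284L = 0, so L* = 0.797/0.0284 = 28.1.

H* ≈ 54.3, L* ≈ 28.1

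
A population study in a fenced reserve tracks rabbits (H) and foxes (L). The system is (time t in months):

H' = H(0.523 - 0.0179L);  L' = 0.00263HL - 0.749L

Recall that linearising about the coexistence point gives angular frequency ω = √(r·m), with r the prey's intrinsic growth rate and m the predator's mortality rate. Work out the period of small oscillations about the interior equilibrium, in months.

Here r = 0.523 and m = 0.749, so r·m = 0.392.
ω = √0.392 = 0.626 per month, hence T = 2π/ω ≈ 10 months.

T ≈ 10 months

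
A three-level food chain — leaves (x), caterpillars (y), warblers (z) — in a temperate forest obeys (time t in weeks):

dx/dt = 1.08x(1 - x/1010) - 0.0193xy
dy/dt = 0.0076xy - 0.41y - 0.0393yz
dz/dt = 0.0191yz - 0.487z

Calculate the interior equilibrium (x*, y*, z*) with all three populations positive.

From dz/dt = 0: 0.0191y* = 0.487, so y* = 25.5.
From dx/dt = 0: 1.08(1 - x*/1010) = 0.0193·25.5, giving x* = 1010·(1 - 0.456) = 550.
From dy/dt = 0: 0.0076·550 - 0.41 = 0.0393z*, so z* = 3.77/0.0393 = 95.9.

x* ≈ 550, y* ≈ 25.5, z* ≈ 95.9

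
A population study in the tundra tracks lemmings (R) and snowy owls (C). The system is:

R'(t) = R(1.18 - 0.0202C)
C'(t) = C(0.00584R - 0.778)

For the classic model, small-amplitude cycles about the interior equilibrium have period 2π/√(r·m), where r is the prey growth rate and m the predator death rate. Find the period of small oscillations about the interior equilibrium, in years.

T ≈ 6.56 years

Here r = 1.18 and m = 0.778, so r·m = 0.918.
ω = √0.918 = 0.958 per year, hence T = 2π/ω ≈ 6.56 years.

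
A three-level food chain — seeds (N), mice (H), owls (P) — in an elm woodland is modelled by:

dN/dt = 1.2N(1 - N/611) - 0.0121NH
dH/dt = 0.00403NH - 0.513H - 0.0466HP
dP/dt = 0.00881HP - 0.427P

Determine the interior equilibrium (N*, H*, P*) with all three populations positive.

From dP/dt = 0: 0.00881H* = 0.427, so H* = 48.5.
From dN/dt = 0: 1.2(1 - N*/611) = 0.0121·48.5, giving N* = 611·(1 - 0.489) = 312.
From dH/dt = 0: 0.00403·312 - 0.513 = 0.0466P*, so P* = 0.746/0.0466 = 16.

N* ≈ 312, H* ≈ 48.5, P* ≈ 16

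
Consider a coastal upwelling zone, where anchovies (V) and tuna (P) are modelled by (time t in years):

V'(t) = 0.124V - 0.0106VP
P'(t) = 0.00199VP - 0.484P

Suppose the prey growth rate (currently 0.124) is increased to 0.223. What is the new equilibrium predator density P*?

P* ≈ 21

At the interior fixed point, setting dV/dt = 0 with V > 0 fixes P* = (prey growth rate)/(VP coefficient) — independent of the other coefficients.
With the change, P* = 0.223/0.0106 = 21; it rises from 11.7.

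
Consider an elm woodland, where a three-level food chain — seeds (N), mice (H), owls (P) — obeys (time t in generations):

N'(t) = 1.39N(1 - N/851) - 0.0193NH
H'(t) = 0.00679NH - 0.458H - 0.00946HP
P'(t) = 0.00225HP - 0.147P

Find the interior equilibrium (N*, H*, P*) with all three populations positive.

From dP/dt = 0: 0.00225H* = 0.147, so H* = 65.3.
From dN/dt = 0: 1.39(1 - N*/851) = 0.0193·65.3, giving N* = 851·(1 - 0.907) = 79.
From dH/dt = 0: 0.00679·79 - 0.458 = 0.00946P*, so P* = 0.0785/0.00946 = 8.3.

N* ≈ 79, H* ≈ 65.3, P* ≈ 8.3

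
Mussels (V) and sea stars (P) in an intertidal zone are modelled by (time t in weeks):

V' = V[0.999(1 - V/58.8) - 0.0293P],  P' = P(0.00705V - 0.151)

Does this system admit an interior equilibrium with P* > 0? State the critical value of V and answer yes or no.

Threshold V = 21.4; K > 21.4, so yes, the predator persists.

The predator equation gives dP/dt > 0 only when V > 0.151/0.00705 = 21.4.
Without the predator, V → K = 58.8. Since 58.8 > 21.4, the predator can invade and persist.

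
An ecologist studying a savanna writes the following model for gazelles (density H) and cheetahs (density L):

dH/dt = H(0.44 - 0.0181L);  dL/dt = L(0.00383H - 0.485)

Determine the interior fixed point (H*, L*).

H* ≈ 127, L* ≈ 24.3

Set dL/dt = 0 with L > 0: 0.00383H - 0.485 = 0, so H* = 0.485/0.00383 = 127.
Set dH/dt = 0 with H > 0: 0.44 - 0.0181L = 0, so L* = 0.44/0.0181 = 24.3.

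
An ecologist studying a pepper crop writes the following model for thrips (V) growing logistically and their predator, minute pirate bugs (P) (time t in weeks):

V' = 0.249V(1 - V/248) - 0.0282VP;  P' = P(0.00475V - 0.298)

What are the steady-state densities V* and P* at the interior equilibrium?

From dP/dt = 0 with P > 0: 0.00475V* = 0.298, so V* = 62.7.
Substitute into dV/dt = 0: 0.249(1 - 62.7/248) = 0.0282P*.
The bracket is 0.747, giving P* = 0.186/0.0282 = 6.6.

V* ≈ 62.7, P* ≈ 6.6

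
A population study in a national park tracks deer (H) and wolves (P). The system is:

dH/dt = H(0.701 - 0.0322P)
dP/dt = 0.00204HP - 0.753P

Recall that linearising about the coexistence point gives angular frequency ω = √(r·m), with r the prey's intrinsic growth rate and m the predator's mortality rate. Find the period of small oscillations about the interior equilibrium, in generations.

T ≈ 8.65 generations

Here r = 0.701 and m = 0.753, so r·m = 0.528.
ω = √0.528 = 0.727 per generation, hence T = 2π/ω ≈ 8.65 generations.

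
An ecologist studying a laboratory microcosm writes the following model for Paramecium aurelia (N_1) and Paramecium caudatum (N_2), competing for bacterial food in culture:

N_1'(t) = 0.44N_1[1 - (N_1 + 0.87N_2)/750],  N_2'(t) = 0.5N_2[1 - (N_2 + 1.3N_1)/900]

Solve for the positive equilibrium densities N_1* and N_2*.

N_1* ≈ 252, N_2* ≈ 573

Setting both brackets to zero gives the nullclines N_1 + 0.87N_2 = 750 and 1.3N_1 + N_2 = 900.
Substituting N_2 = 900 - 1.3N_1 into the first: N_1(1 - 0.87·1.3) = 750 - 0.87·900.
So N_1* = -33/-0.131 = 252, and then N_2* = 900 - 1.3·252 = 573.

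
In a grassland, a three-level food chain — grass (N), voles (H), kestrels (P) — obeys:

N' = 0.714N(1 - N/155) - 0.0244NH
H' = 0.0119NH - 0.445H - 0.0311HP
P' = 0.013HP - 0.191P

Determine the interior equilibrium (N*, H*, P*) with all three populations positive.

N* ≈ 77.2, H* ≈ 14.7, P* ≈ 15.2

From dP/dt = 0: 0.013H* = 0.191, so H* = 14.7.
From dN/dt = 0: 0.714(1 - N*/155) = 0.0244·14.7, giving N* = 155·(1 - 0.502) = 77.2.
From dH/dt = 0: 0.0119·77.2 - 0.445 = 0.0311P*, so P* = 0.473/0.0311 = 15.2.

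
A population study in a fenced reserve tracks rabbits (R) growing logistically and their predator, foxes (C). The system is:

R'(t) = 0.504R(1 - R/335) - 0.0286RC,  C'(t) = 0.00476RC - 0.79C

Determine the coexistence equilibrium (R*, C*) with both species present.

From dC/dt = 0 with C > 0: 0.00476R* = 0.79, so R* = 166.
Substitute into dR/dt = 0: 0.504(1 - 166/335) = 0.0286C*.
The bracket is 0.505, giving C* = 0.254/0.0286 = 8.89.

R* ≈ 166, C* ≈ 8.89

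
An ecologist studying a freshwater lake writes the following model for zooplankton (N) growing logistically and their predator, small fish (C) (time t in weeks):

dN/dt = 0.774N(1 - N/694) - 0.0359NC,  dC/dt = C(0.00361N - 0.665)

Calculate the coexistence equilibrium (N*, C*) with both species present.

From dC/dt = 0 with C > 0: 0.00361N* = 0.665, so N* = 184.
Substitute into dN/dt = 0: 0.774(1 - 184/694) = 0.0359C*.
The bracket is 0.735, giving C* = 0.569/0.0359 = 15.8.

N* ≈ 184, C* ≈ 15.8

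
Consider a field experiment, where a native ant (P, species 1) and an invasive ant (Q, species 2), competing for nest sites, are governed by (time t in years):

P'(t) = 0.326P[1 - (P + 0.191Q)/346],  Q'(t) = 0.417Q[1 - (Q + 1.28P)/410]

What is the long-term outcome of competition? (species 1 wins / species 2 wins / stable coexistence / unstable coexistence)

species 1 excludes species 2

Compare the nullcline intercepts: K1/α12 = 346/0.191 = 1810 > K2 = 410; K2/α21 = 410/1.28 = 320 < K1 = 346.
Since the inequalities point opposite ways, species 1 can invade but species 2 cannot.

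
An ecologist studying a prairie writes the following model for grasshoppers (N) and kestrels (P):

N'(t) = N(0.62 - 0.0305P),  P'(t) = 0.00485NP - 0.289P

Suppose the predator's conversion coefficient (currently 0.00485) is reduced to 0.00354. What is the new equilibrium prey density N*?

At the interior fixed point, setting dP/dt = 0 with P > 0 fixes N* = (predator death rate)/(NP coefficient) — independent of the other coefficients.
With the change, N* = 0.289/0.00354 = 81.6; it rises from 59.6.

N* ≈ 81.6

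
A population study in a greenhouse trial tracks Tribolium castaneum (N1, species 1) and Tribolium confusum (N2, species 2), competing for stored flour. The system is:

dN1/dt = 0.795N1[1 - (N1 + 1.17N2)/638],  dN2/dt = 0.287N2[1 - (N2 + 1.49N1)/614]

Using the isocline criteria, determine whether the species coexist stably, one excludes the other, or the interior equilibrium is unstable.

unstable coexistence (outcome depends on initial conditions)

Compare the nullcline intercepts: K1/α12 = 638/1.17 = 545 < K2 = 614; K2/α21 = 614/1.49 = 412 < K1 = 638.
Since both are reversed, neither can invade when rare; the interior point is a saddle.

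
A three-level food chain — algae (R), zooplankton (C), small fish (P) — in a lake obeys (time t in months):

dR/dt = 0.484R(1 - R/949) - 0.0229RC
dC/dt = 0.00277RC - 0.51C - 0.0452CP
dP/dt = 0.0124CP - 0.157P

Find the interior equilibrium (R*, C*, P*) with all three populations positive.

R* ≈ 380, C* ≈ 12.7, P* ≈ 12

From dP/dt = 0: 0.0124C* = 0.157, so C* = 12.7.
From dR/dt = 0: 0.484(1 - R*/949) = 0.0229·12.7, giving R* = 949·(1 - 0.599) = 380.
From dC/dt = 0: 0.00277·380 - 0.51 = 0.0452P*, so P* = 0.544/0.0452 = 12.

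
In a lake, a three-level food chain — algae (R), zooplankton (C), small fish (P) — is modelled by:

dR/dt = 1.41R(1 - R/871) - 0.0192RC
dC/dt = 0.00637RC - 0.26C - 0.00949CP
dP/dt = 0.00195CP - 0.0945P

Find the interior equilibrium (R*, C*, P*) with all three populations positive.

From dP/dt = 0: 0.00195C* = 0.0945, so C* = 48.5.
From dR/dt = 0: 1.41(1 - R*/871) = 0.0192·48.5, giving R* = 871·(1 - 0.66) = 296.
From dC/dt = 0: 0.00637·296 - 0.26 = 0.00949P*, so P* = 1.63/0.00949 = 171.

R* ≈ 296, C* ≈ 48.5, P* ≈ 171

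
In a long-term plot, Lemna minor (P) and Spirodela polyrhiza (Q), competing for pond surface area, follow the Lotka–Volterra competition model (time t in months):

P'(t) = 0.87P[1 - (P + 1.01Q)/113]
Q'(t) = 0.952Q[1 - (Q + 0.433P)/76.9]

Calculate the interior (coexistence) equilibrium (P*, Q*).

P* ≈ 62.8, Q* ≈ 49.7

Setting both brackets to zero gives the nullclines P + 1.01Q = 113 and 0.433P + Q = 76.9.
Substituting Q = 76.9 - 0.433P into the first: P(1 - 1.01·0.433) = 113 - 1.01·76.9.
So P* = 35.3/0.563 = 62.8, and then Q* = 76.9 - 0.433·62.8 = 49.7.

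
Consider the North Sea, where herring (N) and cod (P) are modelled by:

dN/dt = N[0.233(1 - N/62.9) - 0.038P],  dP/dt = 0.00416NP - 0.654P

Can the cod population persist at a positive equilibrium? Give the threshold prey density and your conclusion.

Threshold N = 157; K < 157, so no, the predator goes extinct.

The predator equation gives dP/dt > 0 only when N > 0.654/0.00416 = 157.
Without the predator, N → K = 62.9. Since 62.9 < 157, the predator cannot invade.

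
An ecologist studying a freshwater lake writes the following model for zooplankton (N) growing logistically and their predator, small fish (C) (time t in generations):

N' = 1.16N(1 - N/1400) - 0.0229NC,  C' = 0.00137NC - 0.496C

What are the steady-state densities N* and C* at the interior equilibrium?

N* ≈ 362, C* ≈ 37.6

From dC/dt = 0 with C > 0: 0.00137N* = 0.496, so N* = 362.
Substitute into dN/dt = 0: 1.16(1 - 362/1400) = 0.0229C*.
The bracket is 0.741, giving C* = 0.86/0.0229 = 37.6.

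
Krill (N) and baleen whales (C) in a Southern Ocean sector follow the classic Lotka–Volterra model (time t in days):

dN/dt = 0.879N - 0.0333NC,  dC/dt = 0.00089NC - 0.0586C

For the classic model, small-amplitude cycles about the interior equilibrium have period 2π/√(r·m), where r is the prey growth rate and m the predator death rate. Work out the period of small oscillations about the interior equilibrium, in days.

Here r = 0.879 and m = 0.0586, so r·m = 0.0515.
ω = √0.0515 = 0.227 per day, hence T = 2π/ω ≈ 27.7 days.

T ≈ 27.7 days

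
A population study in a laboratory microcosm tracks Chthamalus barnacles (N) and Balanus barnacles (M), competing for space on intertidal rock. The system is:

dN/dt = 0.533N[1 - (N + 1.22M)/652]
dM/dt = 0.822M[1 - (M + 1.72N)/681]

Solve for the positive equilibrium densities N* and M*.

N* ≈ 163, M* ≈ 401

Setting both brackets to zero gives the nullclines N + 1.22M = 652 and 1.72N + M = 681.
Substituting M = 681 - 1.72N into the first: N(1 - 1.22·1.72) = 652 - 1.22·681.
So N* = -179/-1.1 = 163, and then M* = 681 - 1.72·163 = 401.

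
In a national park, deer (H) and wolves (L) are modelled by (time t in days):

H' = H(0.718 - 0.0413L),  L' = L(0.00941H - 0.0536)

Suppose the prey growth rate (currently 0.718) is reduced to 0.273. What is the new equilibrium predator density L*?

At the interior fixed point, setting dH/dt = 0 with H > 0 fixes L* = (prey growth rate)/(HL coefficient) — independent of the other coefficients.
With the change, L* = 0.273/0.0413 = 6.61; it falls from 17.4.

L* ≈ 6.61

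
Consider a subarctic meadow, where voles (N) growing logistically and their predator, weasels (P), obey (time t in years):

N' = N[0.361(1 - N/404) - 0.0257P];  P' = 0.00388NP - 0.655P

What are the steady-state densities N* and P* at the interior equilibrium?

N* ≈ 169, P* ≈ 8.18

From dP/dt = 0 with P > 0: 0.00388N* = 0.655, so N* = 169.
Substitute into dN/dt = 0: 0.361(1 - 169/404) = 0.0257P*.
The bracket is 0.582, giving P* = 0.21/0.0257 = 8.18.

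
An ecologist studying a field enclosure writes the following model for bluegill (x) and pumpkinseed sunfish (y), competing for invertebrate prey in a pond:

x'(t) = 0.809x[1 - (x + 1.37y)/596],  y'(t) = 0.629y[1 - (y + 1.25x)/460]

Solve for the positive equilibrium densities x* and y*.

Setting both brackets to zero gives the nullclines x + 1.37y = 596 and 1.25x + y = 460.
Substituting y = 460 - 1.25x into the first: x(1 - 1.37·1.25) = 596 - 1.37·460.
So x* = -34.2/-0.713 = 48, and then y* = 460 - 1.25·48 = 400.

x* ≈ 48, y* ≈ 400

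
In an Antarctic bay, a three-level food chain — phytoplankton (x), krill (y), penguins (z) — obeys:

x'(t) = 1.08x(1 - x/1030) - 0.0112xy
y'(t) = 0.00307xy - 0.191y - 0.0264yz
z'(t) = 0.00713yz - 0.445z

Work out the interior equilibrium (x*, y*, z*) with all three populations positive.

From dz/dt = 0: 0.00713y* = 0.445, so y* = 62.4.
From dx/dt = 0: 1.08(1 - x*/1030) = 0.0112·62.4, giving x* = 1030·(1 - 0.647) = 363.
From dy/dt = 0: 0.00307·363 - 0.191 = 0.0264z*, so z* = 0.924/0.0264 = 35.

x* ≈ 363, y* ≈ 62.4, z* ≈ 35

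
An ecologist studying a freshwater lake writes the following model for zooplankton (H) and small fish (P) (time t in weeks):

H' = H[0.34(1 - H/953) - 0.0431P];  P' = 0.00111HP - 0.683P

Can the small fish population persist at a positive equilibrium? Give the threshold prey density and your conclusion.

The predator equation gives dP/dt > 0 only when H > 0.683/0.00111 = 615.
Without the predator, H → K = 953. Since 953 > 615, the predator can invade and persist.

Threshold H = 615; K > 615, so yes, the predator persists.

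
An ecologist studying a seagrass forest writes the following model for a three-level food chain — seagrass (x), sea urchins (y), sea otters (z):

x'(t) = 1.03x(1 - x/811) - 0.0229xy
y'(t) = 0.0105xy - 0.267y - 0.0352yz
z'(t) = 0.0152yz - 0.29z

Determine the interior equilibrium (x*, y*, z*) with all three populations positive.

From dz/dt = 0: 0.0152y* = 0.29, so y* = 19.1.
From dx/dt = 0: 1.03(1 - x*/811) = 0.0229·19.1, giving x* = 811·(1 - 0.424) = 467.
From dy/dt = 0: 0.0105·467 - 0.267 = 0.0352z*, so z* = 4.64/0.0352 = 132.

x* ≈ 467, y* ≈ 19.1, z* ≈ 132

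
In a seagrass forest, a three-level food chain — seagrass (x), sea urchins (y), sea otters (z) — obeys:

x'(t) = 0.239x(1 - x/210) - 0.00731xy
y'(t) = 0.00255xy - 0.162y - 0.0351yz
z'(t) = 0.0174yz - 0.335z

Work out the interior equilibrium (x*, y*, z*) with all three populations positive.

x* ≈ 86.3, y* ≈ 19.3, z* ≈ 1.66

From dz/dt = 0: 0.0174y* = 0.335, so y* = 19.3.
From dx/dt = 0: 0.239(1 - x*/210) = 0.00731·19.3, giving x* = 210·(1 - 0.589) = 86.3.
From dy/dt = 0: 0.00255·86.3 - 0.162 = 0.0351z*, so z* = 0.0582/0.0351 = 1.66.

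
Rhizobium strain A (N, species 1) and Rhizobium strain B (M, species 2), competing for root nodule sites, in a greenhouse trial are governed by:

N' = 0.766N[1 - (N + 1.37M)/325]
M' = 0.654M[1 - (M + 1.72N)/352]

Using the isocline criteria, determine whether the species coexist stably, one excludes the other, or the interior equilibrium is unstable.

Compare the nullcline intercepts: K1/α12 = 325/1.37 = 237 < K2 = 352; K2/α21 = 352/1.72 = 205 < K1 = 325.
Since both are reversed, neither can invade when rare; the interior point is a saddle.

unstable coexistence (outcome depends on initial conditions)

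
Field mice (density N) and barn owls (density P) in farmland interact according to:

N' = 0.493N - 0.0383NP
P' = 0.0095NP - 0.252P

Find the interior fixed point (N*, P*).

N* ≈ 26.5, P* ≈ 12.9

Set dP/dt = 0 with P > 0: 0.0095N - 0.252 = 0, so N* = 0.252/0.0095 = 26.5.
Set dN/dt = 0 with N > 0: 0.493 - 0.0383P = 0, so P* = 0.493/0.0383 = 12.9.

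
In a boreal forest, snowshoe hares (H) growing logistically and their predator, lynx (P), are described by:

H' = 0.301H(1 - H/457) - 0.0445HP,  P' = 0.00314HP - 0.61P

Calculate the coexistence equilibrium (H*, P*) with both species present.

H* ≈ 194, P* ≈ 3.89

From dP/dt = 0 with P > 0: 0.00314H* = 0.61, so H* = 194.
Substitute into dH/dt = 0: 0.301(1 - 194/457) = 0.0445P*.
The bracket is 0.575, giving P* = 0.173/0.0445 = 3.89.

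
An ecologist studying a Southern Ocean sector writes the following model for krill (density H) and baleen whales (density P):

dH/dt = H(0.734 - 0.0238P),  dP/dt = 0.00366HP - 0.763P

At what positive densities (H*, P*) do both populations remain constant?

H* ≈ 208, P* ≈ 30.8

Set dP/dt = 0 with P > 0: 0.00366H - 0.763 = 0, so H* = 0.763/0.00366 = 208.
Set dH/dt = 0 with H > 0: 0.734 - 0.0238P = 0, so P* = 0.734/0.0238 = 30.8.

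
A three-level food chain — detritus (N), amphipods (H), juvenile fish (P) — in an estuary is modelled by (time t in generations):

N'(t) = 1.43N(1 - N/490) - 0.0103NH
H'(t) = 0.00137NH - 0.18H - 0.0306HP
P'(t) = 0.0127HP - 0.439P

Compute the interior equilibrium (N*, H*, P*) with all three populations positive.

N* ≈ 368, H* ≈ 34.6, P* ≈ 10.6

From dP/dt = 0: 0.0127H* = 0.439, so H* = 34.6.
From dN/dt = 0: 1.43(1 - N*/490) = 0.0103·34.6, giving N* = 490·(1 - 0.249) = 368.
From dH/dt = 0: 0.00137·368 - 0.18 = 0.0306P*, so P* = 0.324/0.0306 = 10.6.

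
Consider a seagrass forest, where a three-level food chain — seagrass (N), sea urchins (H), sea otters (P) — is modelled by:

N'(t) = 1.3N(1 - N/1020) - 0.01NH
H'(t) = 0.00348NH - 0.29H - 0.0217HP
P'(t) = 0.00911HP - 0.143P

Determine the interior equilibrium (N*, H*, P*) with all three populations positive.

From dP/dt = 0: 0.00911H* = 0.143, so H* = 15.7.
From dN/dt = 0: 1.3(1 - N*/1020) = 0.01·15.7, giving N* = 1020·(1 - 0.121) = 897.
From dH/dt = 0: 0.00348·897 - 0.29 = 0.0217P*, so P* = 2.83/0.0217 = 130.

N* ≈ 897, H* ≈ 15.7, P* ≈ 130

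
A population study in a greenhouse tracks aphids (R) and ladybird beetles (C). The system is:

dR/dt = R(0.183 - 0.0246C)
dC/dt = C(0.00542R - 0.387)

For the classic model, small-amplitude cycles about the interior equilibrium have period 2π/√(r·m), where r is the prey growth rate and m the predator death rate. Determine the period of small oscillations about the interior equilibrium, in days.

T ≈ 23.6 days

Here r = 0.183 and m = 0.387, so r·m = 0.0708.
ω = √0.0708 = 0.266 per day, hence T = 2π/ω ≈ 23.6 days.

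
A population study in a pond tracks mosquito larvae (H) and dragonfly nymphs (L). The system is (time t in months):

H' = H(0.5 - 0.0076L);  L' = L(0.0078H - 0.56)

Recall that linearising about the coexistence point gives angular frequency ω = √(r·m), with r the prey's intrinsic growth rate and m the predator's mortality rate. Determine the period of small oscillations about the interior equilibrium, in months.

Here r = 0.5 and m = 0.56, so r·m = 0.28.
ω = √0.28 = 0.529 per month, hence T = 2π/ω ≈ 11.9 months.

T ≈ 11.9 months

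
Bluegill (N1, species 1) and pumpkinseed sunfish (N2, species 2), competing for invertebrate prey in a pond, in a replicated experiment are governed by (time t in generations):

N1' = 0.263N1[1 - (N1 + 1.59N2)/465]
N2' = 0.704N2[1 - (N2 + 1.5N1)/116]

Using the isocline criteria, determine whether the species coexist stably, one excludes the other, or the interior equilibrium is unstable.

species 1 excludes species 2

Compare the nullcline intercepts: K1/α12 = 465/1.59 = 292 > K2 = 116; K2/α21 = 116/1.5 = 77.3 < K1 = 465.
Since the inequalities point opposite ways, species 1 can invade but species 2 cannot.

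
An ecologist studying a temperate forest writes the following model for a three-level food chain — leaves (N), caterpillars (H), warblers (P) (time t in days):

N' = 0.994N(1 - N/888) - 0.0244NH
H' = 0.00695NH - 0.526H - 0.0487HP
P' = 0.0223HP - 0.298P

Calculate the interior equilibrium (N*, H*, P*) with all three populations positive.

N* ≈ 597, H* ≈ 13.4, P* ≈ 74.4

From dP/dt = 0: 0.0223H* = 0.298, so H* = 13.4.
From dN/dt = 0: 0.994(1 - N*/888) = 0.0244·13.4, giving N* = 888·(1 - 0.328) = 597.
From dH/dt = 0: 0.00695·597 - 0.526 = 0.0487P*, so P* = 3.62/0.0487 = 74.4.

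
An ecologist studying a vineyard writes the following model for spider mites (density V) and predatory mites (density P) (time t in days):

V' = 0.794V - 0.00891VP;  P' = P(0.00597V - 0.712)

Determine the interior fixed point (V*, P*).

V* ≈ 119, P* ≈ 89.1

Set dP/dt = 0 with P > 0: 0.00597V - 0.712 = 0, so V* = 0.712/0.00597 = 119.
Set dV/dt = 0 with V > 0: 0.794 - 0.00891P = 0, so P* = 0.794/0.00891 = 89.1.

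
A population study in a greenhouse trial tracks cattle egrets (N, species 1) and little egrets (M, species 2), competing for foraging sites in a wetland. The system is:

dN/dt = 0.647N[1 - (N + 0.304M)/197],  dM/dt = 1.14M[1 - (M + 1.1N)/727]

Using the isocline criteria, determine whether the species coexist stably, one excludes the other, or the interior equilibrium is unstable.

Compare the nullcline intercepts: K1/α12 = 197/0.304 = 648 < K2 = 727; K2/α21 = 727/1.1 = 661 > K1 = 197.
Since the inequalities point opposite ways, species 2 can invade but species 1 cannot.

species 2 excludes species 1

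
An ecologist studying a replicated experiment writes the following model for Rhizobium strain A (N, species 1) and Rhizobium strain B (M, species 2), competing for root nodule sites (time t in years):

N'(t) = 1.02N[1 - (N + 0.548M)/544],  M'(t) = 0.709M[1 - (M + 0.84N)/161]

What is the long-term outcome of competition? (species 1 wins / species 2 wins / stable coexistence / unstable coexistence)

species 1 excludes species 2

Compare the nullcline intercepts: K1/α12 = 544/0.548 = 993 > K2 = 161; K2/α21 = 161/0.84 = 192 < K1 = 544.
Since the inequalities point opposite ways, species 1 can invade but species 2 cannot.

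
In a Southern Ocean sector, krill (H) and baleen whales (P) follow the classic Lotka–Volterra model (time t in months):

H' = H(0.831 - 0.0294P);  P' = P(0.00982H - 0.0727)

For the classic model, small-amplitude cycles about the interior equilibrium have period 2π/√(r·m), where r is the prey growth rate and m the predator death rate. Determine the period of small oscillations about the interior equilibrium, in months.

T ≈ 25.6 months

Here r = 0.831 and m = 0.0727, so r·m = 0.0604.
ω = √0.0604 = 0.246 per month, hence T = 2π/ω ≈ 25.6 months.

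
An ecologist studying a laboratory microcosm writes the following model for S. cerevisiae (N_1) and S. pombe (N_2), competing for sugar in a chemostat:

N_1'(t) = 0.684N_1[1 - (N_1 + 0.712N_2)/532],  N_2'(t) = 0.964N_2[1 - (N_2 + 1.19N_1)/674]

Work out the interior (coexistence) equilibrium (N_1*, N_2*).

Setting both brackets to zero gives the nullclines N_1 + 0.712N_2 = 532 and 1.19N_1 + N_2 = 674.
Substituting N_2 = 674 - 1.19N_1 into the first: N_1(1 - 0.712·1.19) = 532 - 0.712·674.
So N_1* = 52.1/0.153 = 341, and then N_2* = 674 - 1.19·341 = 268.

N_1* ≈ 341, N_2* ≈ 268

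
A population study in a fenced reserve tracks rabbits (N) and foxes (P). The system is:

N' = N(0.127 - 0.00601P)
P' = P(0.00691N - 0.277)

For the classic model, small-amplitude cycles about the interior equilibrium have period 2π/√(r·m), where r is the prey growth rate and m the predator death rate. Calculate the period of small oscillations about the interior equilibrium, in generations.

T ≈ 33.5 generations

Here r = 0.127 and m = 0.277, so r·m = 0.0352.
ω = √0.0352 = 0.188 per generation, hence T = 2π/ω ≈ 33.5 generations.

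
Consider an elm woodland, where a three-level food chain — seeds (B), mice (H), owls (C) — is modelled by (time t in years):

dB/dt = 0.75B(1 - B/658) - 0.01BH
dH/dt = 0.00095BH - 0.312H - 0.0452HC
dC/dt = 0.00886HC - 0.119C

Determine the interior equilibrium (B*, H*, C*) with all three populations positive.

B* ≈ 540, H* ≈ 13.4, C* ≈ 4.45

From dC/dt = 0: 0.00886H* = 0.119, so H* = 13.4.
From dB/dt = 0: 0.75(1 - B*/658) = 0.01·13.4, giving B* = 658·(1 - 0.179) = 540.
From dH/dt = 0: 0.00095·540 - 0.312 = 0.0452C*, so C* = 0.201/0.0452 = 4.45.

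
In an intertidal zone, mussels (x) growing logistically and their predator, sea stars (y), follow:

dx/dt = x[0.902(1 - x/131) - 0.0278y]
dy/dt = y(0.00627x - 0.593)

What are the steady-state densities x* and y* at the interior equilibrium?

From dy/dt = 0 with y > 0: 0.00627x* = 0.593, so x* = 94.6.
Substitute into dx/dt = 0: 0.902(1 - 94.6/131) = 0.0278y*.
The bracket is 0.278, giving y* = 0.251/0.0278 = 9.02.

x* ≈ 94.6, y* ≈ 9.02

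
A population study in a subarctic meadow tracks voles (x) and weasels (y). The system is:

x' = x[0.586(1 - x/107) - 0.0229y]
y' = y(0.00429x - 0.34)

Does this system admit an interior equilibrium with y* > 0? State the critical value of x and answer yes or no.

Threshold x = 79.3; K > 79.3, so yes, the predator persists.

The predator equation gives dy/dt > 0 only when x > 0.34/0.00429 = 79.3.
Without the predator, x → K = 107. Since 107 > 79.3, the predator can invade and persist.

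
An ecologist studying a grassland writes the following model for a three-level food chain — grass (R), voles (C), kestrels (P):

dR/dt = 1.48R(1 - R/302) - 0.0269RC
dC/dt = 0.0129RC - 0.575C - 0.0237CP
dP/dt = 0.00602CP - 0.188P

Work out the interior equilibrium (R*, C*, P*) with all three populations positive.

From dP/dt = 0: 0.00602C* = 0.188, so C* = 31.2.
From dR/dt = 0: 1.48(1 - R*/302) = 0.0269·31.2, giving R* = 302·(1 - 0.568) = 131.
From dC/dt = 0: 0.0129·131 - 0.575 = 0.0237P*, so P* = 1.11/0.0237 = 46.8.

R* ≈ 131, C* ≈ 31.2, P* ≈ 46.8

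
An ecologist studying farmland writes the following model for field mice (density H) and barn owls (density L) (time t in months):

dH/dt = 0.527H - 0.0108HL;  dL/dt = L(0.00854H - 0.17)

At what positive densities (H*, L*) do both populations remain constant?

Set dL/dt = 0 with L > 0: 0.00854H - 0.17 = 0, so H* = 0.17/0.00854 = 19.9.
Set dH/dt = 0 with H > 0: 0.527 - 0.0108L = 0, so L* = 0.527/0.0108 = 48.8.

H* ≈ 19.9, L* ≈ 48.8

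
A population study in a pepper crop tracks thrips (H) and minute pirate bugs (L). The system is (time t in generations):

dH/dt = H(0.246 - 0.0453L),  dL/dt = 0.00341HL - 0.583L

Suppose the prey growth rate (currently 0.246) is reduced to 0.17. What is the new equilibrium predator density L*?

At the interior fixed point, setting dH/dt = 0 with H > 0 fixes L* = (prey growth rate)/(HL coefficient) — independent of the other coefficients.
With the change, L* = 0.17/0.0453 = 3.75; it falls from 5.43.

L* ≈ 3.75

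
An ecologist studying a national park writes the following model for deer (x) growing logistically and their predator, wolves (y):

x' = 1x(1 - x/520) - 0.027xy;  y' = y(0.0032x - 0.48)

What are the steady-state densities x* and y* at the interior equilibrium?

From dy/dt = 0 with y > 0: 0.0032x* = 0.48, so x* = 150.
Substitute into dx/dt = 0: 1(1 - 150/520) = 0.027y*.
The bracket is 0.712, giving y* = 0.712/0.027 = 26.4.

x* ≈ 150, y* ≈ 26.4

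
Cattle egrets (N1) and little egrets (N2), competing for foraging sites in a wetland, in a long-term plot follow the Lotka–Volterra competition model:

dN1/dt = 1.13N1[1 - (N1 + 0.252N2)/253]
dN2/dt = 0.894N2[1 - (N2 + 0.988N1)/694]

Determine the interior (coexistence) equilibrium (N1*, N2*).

N1* ≈ 104, N2* ≈ 591

Setting both brackets to zero gives the nullclines N1 + 0.252N2 = 253 and 0.988N1 + N2 = 694.
Substituting N2 = 694 - 0.988N1 into the first: N1(1 - 0.252·0.988) = 253 - 0.252·694.
So N1* = 78.1/0.751 = 104, and then N2* = 694 - 0.988·104 = 591.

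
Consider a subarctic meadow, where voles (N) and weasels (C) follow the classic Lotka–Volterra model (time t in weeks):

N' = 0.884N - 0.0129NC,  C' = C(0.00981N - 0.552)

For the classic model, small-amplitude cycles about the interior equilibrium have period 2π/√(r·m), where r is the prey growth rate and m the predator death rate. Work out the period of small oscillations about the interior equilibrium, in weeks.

T ≈ 8.99 weeks

Here r = 0.884 and m = 0.552, so r·m = 0.488.
ω = √0.488 = 0.699 per week, hence T = 2π/ω ≈ 8.99 weeks.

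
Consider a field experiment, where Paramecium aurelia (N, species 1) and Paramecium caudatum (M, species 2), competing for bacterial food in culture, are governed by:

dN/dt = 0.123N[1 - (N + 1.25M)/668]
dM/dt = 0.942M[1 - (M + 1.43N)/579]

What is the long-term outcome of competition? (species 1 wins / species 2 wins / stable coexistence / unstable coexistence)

unstable coexistence (outcome depends on initial conditions)

Compare the nullcline intercepts: K1/α12 = 668/1.25 = 534 < K2 = 579; K2/α21 = 579/1.43 = 405 < K1 = 668.
Since both are reversed, neither can invade when rare; the interior point is a saddle.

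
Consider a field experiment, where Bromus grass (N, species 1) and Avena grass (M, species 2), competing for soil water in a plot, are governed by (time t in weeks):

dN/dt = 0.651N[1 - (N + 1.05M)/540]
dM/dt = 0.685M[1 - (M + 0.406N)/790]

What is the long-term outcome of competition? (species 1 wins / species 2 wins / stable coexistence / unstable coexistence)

species 2 excludes species 1

Compare the nullcline intercepts: K1/α12 = 540/1.05 = 514 < K2 = 790; K2/α21 = 790/0.406 = 1950 > K1 = 540.
Since the inequalities point opposite ways, species 2 can invade but species 1 cannot.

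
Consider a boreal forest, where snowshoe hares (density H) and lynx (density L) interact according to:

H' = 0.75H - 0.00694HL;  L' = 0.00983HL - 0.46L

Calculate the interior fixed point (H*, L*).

Set dL/dt = 0 with L > 0: 0.00983H - 0.46 = 0, so H* = 0.46/0.00983 = 46.8.
Set dH/dt = 0 with H > 0: 0.75 - 0.00694L = 0, so L* = 0.75/0.00694 = 108.

H* ≈ 46.8, L* ≈ 108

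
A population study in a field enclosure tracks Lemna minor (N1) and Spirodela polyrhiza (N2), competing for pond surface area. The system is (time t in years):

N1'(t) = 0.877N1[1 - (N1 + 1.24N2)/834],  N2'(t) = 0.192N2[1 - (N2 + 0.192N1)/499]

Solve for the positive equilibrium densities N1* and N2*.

Setting both brackets to zero gives the nullclines N1 + 1.24N2 = 834 and 0.192N1 + N2 = 499.
Substituting N2 = 499 - 0.192N1 into the first: N1(1 - 1.24·0.192) = 834 - 1.24·499.
So N1* = 215/0.762 = 282, and then N2* = 499 - 0.192·282 = 445.

N1* ≈ 282, N2* ≈ 445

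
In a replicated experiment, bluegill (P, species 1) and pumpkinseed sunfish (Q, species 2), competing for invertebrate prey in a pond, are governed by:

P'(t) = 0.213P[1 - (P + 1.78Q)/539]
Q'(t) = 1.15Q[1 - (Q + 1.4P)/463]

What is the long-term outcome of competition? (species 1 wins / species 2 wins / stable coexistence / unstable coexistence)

Compare the nullcline intercepts: K1/α12 = 539/1.78 = 303 < K2 = 463; K2/α21 = 463/1.4 = 331 < K1 = 539.
Since both are reversed, neither can invade when rare; the interior point is a saddle.

unstable coexistence (outcome depends on initial conditions)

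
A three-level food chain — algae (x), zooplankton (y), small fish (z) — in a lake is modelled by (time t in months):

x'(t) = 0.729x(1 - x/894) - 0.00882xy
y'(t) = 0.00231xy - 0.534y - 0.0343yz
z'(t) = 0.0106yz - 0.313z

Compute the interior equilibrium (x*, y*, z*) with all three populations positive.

From dz/dt = 0: 0.0106y* = 0.313, so y* = 29.5.
From dx/dt = 0: 0.729(1 - x*/894) = 0.00882·29.5, giving x* = 894·(1 - 0.357) = 575.
From dy/dt = 0: 0.00231·575 - 0.534 = 0.0343z*, so z* = 0.793/0.0343 = 23.1.

x* ≈ 575, y* ≈ 29.5, z* ≈ 23.1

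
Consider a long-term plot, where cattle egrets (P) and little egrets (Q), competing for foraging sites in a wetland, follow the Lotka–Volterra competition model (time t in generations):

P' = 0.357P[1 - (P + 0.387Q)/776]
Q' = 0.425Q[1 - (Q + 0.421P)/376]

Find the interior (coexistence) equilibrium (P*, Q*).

P* ≈ 753, Q* ≈ 58.9

Setting both brackets to zero gives the nullclines P + 0.387Q = 776 and 0.421P + Q = 376.
Substituting Q = 376 - 0.421P into the first: P(1 - 0.387·0.421) = 776 - 0.387·376.
So P* = 630/0.837 = 753, and then Q* = 376 - 0.421·753 = 58.9.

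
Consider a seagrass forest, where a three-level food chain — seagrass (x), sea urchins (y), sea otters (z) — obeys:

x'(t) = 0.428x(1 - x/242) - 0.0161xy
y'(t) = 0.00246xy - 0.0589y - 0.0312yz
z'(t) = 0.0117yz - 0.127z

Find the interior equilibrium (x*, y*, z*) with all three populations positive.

x* ≈ 143, y* ≈ 10.9, z* ≈ 9.4

From dz/dt = 0: 0.0117y* = 0.127, so y* = 10.9.
From dx/dt = 0: 0.428(1 - x*/242) = 0.0161·10.9, giving x* = 242·(1 - 0.408) = 143.
From dy/dt = 0: 0.00246·143 - 0.0589 = 0.0312z*, so z* = 0.293/0.0312 = 9.4.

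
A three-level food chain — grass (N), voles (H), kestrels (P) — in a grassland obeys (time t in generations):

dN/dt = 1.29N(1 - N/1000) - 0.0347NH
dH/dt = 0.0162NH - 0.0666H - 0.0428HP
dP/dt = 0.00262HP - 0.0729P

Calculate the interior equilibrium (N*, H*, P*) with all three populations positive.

From dP/dt = 0: 0.00262H* = 0.0729, so H* = 27.8.
From dN/dt = 0: 1.29(1 - N*/1000) = 0.0347·27.8, giving N* = 1000·(1 - 0.748) = 252.
From dH/dt = 0: 0.0162·252 - 0.0666 = 0.0428P*, so P* = 4.01/0.0428 = 93.7.

N* ≈ 252, H* ≈ 27.8, P* ≈ 93.7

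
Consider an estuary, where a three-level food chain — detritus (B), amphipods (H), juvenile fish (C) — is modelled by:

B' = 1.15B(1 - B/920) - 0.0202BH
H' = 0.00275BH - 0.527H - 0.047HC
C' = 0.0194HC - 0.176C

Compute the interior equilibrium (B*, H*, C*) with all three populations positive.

B* ≈ 773, H* ≈ 9.07, C* ≈ 34

From dC/dt = 0: 0.0194H* = 0.176, so H* = 9.07.
From dB/dt = 0: 1.15(1 - B*/920) = 0.0202·9.07, giving B* = 920·(1 - 0.159) = 773.
From dH/dt = 0: 0.00275·773 - 0.527 = 0.047C*, so C* = 1.6/0.047 = 34.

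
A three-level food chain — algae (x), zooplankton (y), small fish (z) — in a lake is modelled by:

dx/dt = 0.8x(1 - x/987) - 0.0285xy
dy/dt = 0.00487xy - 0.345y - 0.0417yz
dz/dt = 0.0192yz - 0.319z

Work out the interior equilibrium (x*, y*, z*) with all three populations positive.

x* ≈ 403, y* ≈ 16.6, z* ≈ 38.8

From dz/dt = 0: 0.0192y* = 0.319, so y* = 16.6.
From dx/dt = 0: 0.8(1 - x*/987) = 0.0285·16.6, giving x* = 987·(1 - 0.592) = 403.
From dy/dt = 0: 0.00487·403 - 0.345 = 0.0417z*, so z* = 1.62/0.0417 = 38.8.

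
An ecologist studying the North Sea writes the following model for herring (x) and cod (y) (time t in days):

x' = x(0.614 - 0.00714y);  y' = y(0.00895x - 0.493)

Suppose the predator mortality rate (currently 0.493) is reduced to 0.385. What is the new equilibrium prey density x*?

At the interior fixed point, setting dy/dt = 0 with y > 0 fixes x* = (predator death rate)/(xy coefficient) — independent of the other coefficients.
With the change, x* = 0.385/0.00895 = 43; it falls from 55.1.

x* ≈ 43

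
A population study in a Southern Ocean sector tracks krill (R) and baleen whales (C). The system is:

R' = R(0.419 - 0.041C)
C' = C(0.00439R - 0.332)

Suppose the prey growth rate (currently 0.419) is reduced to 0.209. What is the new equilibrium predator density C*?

C* ≈ 5.1

At the interior fixed point, setting dR/dt = 0 with R > 0 fixes C* = (prey growth rate)/(RC coefficient) — independent of the other coefficients.
With the change, C* = 0.209/0.041 = 5.1; it falls from 10.2.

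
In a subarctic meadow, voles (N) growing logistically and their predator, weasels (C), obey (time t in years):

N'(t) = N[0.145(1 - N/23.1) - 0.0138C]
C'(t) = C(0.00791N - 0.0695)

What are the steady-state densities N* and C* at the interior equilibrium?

From dC/dt = 0 with C > 0: 0.00791N* = 0.0695, so N* = 8.79.
Substitute into dN/dt = 0: 0.145(1 - 8.79/23.1) = 0.0138C*.
The bracket is 0.62, giving C* = 0.0898/0.0138 = 6.51.

N* ≈ 8.79, C* ≈ 6.51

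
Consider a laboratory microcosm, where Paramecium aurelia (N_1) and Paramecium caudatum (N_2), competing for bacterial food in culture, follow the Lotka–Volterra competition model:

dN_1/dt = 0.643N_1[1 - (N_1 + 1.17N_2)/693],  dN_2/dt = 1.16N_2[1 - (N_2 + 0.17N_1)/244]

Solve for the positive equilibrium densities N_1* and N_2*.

Setting both brackets to zero gives the nullclines N_1 + 1.17N_2 = 693 and 0.17N_1 + N_2 = 244.
Substituting N_2 = 244 - 0.17N_1 into the first: N_1(1 - 1.17·0.17) = 693 - 1.17·244.
So N_1* = 408/0.801 = 509, and then N_2* = 244 - 0.17·509 = 158.

N_1* ≈ 509, N_2* ≈ 158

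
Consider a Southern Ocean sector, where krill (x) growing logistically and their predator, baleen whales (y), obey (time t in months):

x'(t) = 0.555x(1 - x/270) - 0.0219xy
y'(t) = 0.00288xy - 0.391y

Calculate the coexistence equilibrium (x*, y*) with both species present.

From dy/dt = 0 with y > 0: 0.00288x* = 0.391, so x* = 136.
Substitute into dx/dt = 0: 0.555(1 - 136/270) = 0.0219y*.
The bracket is 0.497, giving y* = 0.276/0.0219 = 12.6.

x* ≈ 136, y* ≈ 12.6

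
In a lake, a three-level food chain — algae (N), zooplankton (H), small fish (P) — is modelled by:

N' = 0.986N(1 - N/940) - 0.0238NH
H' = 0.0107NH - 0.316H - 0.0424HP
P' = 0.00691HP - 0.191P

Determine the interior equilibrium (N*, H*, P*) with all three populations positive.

N* ≈ 313, H* ≈ 27.6, P* ≈ 71.5

From dP/dt = 0: 0.00691H* = 0.191, so H* = 27.6.
From dN/dt = 0: 0.986(1 - N*/940) = 0.0238·27.6, giving N* = 940·(1 - 0.667) = 313.
From dH/dt = 0: 0.0107·313 - 0.316 = 0.0424P*, so P* = 3.03/0.0424 = 71.5.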